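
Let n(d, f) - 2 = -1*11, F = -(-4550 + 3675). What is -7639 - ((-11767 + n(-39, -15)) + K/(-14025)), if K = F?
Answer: 2320892/561 ≈ 4137.1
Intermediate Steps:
F = 875 (F = -1*(-875) = 875)
n(d, f) = -9 (n(d, f) = 2 - 1*11 = 2 - 11 = -9)
K = 875
-7639 - ((-11767 + n(-39, -15)) + K/(-14025)) = -7639 - ((-11767 - 9) + 875/(-14025)) = -7639 - (-11776 + 875*(-1/14025)) = -7639 - (-11776 - 35/561) = -7639 - 1*(-6606371/561) = -7639 + 6606371/561 = 2320892/561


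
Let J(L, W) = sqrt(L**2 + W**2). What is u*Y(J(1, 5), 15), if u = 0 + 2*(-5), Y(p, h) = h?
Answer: -150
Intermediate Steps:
u = -10 (u = 0 - 10 = -10)
u*Y(J(1, 5), 15) = -10*15 = -150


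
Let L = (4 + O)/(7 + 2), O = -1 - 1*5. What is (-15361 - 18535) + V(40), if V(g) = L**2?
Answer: -2745572/81 ≈ -33896.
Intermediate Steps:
O = -6 (O = -1 - 5 = -6)
L = -2/9 (L = (4 - 6)/(7 + 2) = -2/9 ≈ -0.22222)
V(g) = 4/81 (V(g) = (-2/9)**2 = 4/81)
(-15361 - 18535) + V(40) = (-15361 - 18535) + 4/81 = -33896 + 4/81 = -2745572/81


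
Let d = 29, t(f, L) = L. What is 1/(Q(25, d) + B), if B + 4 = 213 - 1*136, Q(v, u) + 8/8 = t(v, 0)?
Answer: 1/72 ≈ 0.013889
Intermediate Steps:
Q(v, u) = -1 (Q(v, u) = -1 + 0 = -1)
B = 73 (B = -4 + (213 - 1*136) = -4 + (213 - 136) = -4 + 77 = 73)
1/(Q(25, d) + B) = 1/(-1 + 73) = 1/72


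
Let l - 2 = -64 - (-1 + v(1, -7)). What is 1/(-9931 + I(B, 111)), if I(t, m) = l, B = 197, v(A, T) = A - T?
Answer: -1/10000 ≈ -0.00010000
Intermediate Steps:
l = -69 (l = 2 + (-64 - (-1 + (1 - 1*(-7)))) = 2 + (-64 - (-1 + (1 + 7))) = 2 + (-64 - (-1 + 8)) = 2 + (-64 - 1*7) = 2 + (-64 - 7) = 2 - 71 = -69)
I(t, m) = -69
1/(-9931 + I(B, 111)) = 1/(-9931 - 69) = 1/(-10000) = -1/10000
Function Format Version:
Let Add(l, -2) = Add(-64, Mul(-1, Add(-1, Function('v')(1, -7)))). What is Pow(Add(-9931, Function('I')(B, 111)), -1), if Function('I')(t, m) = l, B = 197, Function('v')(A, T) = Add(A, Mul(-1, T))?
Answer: Rational(-1, 10000) ≈ -0.00010000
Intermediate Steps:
l = -69 (l = Add(2, Add(-64, Mul(-1, Add(-1, Add(1, Mul(-1, -7)))))) = Add(2, Add(-64, Mul(-1, Add(-1, Add(1, 7))))) = Add(2, Add(-64, Mul(-1, Add(-1, 8)))) = Add(2, Add(-64, Mul(-1, 7))) = Add(2, Add(-64, -7)) = Add(2, -71) = -69)
Function('I')(t, m) = -69
Pow(Add(-9931, Function('I')(B, 111)), -1) = Pow(Add(-9931, -69), -1) = Pow(-10000, -1) = Rational(-1, 10000)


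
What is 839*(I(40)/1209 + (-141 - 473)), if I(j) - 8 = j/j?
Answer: -207601321/403 ≈ -5.1514e+5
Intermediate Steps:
I(j) = 9 (I(j) = 8 + j/j = 8 + 1 = 9)
839*(I(40)/1209 + (-141 - 473)) = 839*(9/1209 + (-141 - 473)) = 839*(9*(1/1209) - 614) = 839*(3/403 - 614) = 839*(-247439/403) = -207601321/403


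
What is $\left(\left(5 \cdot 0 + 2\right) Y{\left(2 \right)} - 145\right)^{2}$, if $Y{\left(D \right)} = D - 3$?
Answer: $21609$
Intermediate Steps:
$Y{\left(D \right)} = -3 + D$
$\left(\left(5 \cdot 0 + 2\right) Y{\left(2 \right)} - 145\right)^{2} = \left(\left(5 \cdot 0 + 2\right) \left(-3 + 2\right) - 145\right)^{2} = \left(\left(0 + 2\right) \left(-1\right) - 145\right)^{2} = \left(2 \left(-1\right) - 145\right)^{2} = \left(-2 - 145\right)^{2} = \left(-147\right)^{2} = 21609$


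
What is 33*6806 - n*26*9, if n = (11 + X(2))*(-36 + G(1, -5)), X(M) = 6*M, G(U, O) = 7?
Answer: 380676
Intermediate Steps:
n = -667 (n = (11 + 6*2)*(-36 + 7) = (11 + 12)*(-29) = 23*(-29) = -667)
33*6806 - n*26*9 = 33*6806 - (-667*26)*9 = 224598 - (-17342)*9 = 224598 - 1*(-156078) = 224598 + 156078 = 380676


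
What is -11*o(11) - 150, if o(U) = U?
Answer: -271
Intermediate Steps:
-11*o(11) - 150 = -11*11 - 150 = -121 - 150 = -271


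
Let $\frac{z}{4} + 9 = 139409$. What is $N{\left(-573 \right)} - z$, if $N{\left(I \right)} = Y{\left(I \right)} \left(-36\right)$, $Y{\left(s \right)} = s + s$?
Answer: $-516344$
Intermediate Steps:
$Y{\left(s \right)} = 2 s$
$z = 557600$ ($z = -36 + 4 \cdot 139409 = -36 + 557636 = 557600$)
$N{\left(I \right)} = - 72 I$ ($N{\left(I \right)} = 2 I \left(-36\right) = - 72 I$)
$N{\left(-573 \right)} - z = \left(-72\right) \left(-573\right) - 557600 = 41256 - 557600 = -516344$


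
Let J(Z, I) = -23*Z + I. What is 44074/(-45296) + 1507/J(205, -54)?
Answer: -7327631/5684648 ≈ -1.2890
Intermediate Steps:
J(Z, I) = I - 23*Z
44074/(-45296) + 1507/J(205, -54) = 44074/(-45296) + 1507/(-54 - 23*205) = 44074*(-1/45296) + 1507/(-54 - 4715) = -22037/22648 + 1507/(-4769) = -22037/22648 + 1507*(-1/4769) = -22037/22648 - 1507/4769 = -7327631/5684648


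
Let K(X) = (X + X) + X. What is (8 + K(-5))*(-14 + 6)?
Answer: 56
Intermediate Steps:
K(X) = 3*X (K(X) = 2*X + X = 3*X)
(8 + K(-5))*(-14 + 6) = (8 + 3*(-5))*(-14 + 6) = (8 - 15)*(-8) = -7*(-8) = 56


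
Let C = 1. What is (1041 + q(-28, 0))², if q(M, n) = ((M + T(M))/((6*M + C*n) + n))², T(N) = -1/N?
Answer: 6551018263913447025/6044831973376 ≈ 1.0837e+6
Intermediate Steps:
q(M, n) = (M - 1/M)²/(2*n + 6*M)² (q(M, n) = ((M - 1/M)/((6*M + 1*n) + n))² = ((M - 1/M)/((6*M + n) + n))² = ((M - 1/M)/((n + 6*M) + n))² = ((M - 1/M)/(2*n + 6*M))² = (M - 1/M)²/(2*n + 6*M)²)
(1041 + q(-28, 0))² = (1041 + (¼)*(-1 + (-28)²)²/((-28)²*(0 + 3*(-28))²))² = (1041 + (¼)*(1/784)*(-1 + 784)²/(0 - 84)²)² = (1041 + (¼)*(1/784)*783²/(-84)²)² = (1041 + (¼)*(1/784)*613089*(1/7056))² = (1041 + 68121/2458624)² = (2559495705/2458624)² = 6551018263913447025/6044831973376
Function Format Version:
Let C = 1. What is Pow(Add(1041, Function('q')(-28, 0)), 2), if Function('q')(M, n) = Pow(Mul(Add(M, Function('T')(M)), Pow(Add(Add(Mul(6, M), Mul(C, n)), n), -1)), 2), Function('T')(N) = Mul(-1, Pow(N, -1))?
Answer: Rational(6551018263913447025, 6044831973376) ≈ 1.0837e+6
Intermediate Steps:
Function('q')(M, n) = Mul(Pow(Add(M, Mul(-1, Pow(M, -1))), 2), Pow(Add(Mul(2, n), Mul(6, M)), -2)) (Function('q')(M, n) = Pow(Mul(Add(M, Mul(-1, Pow(M, -1))), Pow(Add(Add(Mul(6, M), Mul(1, n)), n), -1)), 2) = Pow(Mul(Add(M, Mul(-1, Pow(M, -1))), Pow(Add(Add(Mul(6, M), n), n), -1)), 2) = Pow(Mul(Add(M, Mul(-1, Pow(M, -1))), Pow(Add(Add(n, Mul(6, M)), n), -1)), 2) = Pow(Mul(Add(M, Mul(-1, Pow(M, -1))), Pow(Add(Mul(2, n), Mul(6, M)), -1)), 2) = Pow(Mul(Pow(Add(Mul(2, n), Mul(6, M)), -1), Add(M, Mul(-1, Pow(M, -1)))), 2) = Mul(Pow(Add(M, Mul(-1, Pow(M, -1))), 2), Pow(Add(Mul(2, n), Mul(6, M)), -2)))
Pow(Add(1041, Function('q')(-28, 0)), 2) = Pow(Add(1041, Mul(Rational(1, 4), Pow(-28, -2), Pow(Add(-1, Pow(-28, 2)), 2), Pow(Add(0, Mul(3, -28)), -2))), 2) = Pow(Add(1041, Mul(Rational(1, 4), Rational(1, 784), Pow(Add(-1, 784), 2), Pow(Add(0, -84), -2))), 2) = Pow(Add(1041, Mul(Rational(1, 4), Rational(1, 784), Pow(783, 2), Pow(-84, -2))), 2) = Pow(Add(1041, Mul(Rational(1, 4), Rational(1, 784), 613089, Rational(1, 7056))), 2) = Pow(Add(1041, Rational(68121, 2458624)), 2) = Pow(Rational(2559495705, 2458624), 2) = Rational(6551018263913447025, 6044831973376)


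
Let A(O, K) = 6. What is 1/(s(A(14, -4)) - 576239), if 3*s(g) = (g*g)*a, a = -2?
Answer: -1/576263 ≈ -1.7353e-6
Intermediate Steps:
s(g) = -2*g²/3 (s(g) = ((g*g)*(-2))/3 = (g²*(-2))/3 = (-2*g²)/3 = -2*g²/3)
1/(s(A(14, -4)) - 576239) = 1/(-⅔*6² - 576239) = 1/(-⅔*36 - 576239) = 1/(-24 - 576239) = 1/(-576263) = -1/576263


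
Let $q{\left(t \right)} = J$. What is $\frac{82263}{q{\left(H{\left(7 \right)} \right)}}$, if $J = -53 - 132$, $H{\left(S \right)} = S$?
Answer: $- \frac{82263}{185} \approx -444.67$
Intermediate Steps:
$J = -185$ ($J = -53 - 132 = -185$)
$q{\left(t \right)} = -185$
$\frac{82263}{q{\left(H{\left(7 \right)} \right)}} = \frac{82263}{-185} = 82263 \left(- \frac{1}{185}\right) = - \frac{82263}{185}$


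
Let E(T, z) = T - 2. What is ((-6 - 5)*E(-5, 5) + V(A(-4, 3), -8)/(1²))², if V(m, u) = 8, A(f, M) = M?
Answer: 7225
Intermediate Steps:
E(T, z) = -2 + T
((-6 - 5)*E(-5, 5) + V(A(-4, 3), -8)/(1²))² = ((-6 - 5)*(-2 - 5) + 8/(1²))² = (-11*(-7) + 8/1)² = (77 + 8*1)² = (77 + 8)² = 85² = 7225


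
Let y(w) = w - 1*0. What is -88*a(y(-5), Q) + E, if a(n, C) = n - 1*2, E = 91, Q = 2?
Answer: 707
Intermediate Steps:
y(w) = w (y(w) = w + 0 = w)
a(n, C) = -2 + n (a(n, C) = n - 2 = -2 + n)
-88*a(y(-5), Q) + E = -88*(-2 - 5) + 91 = -88*(-7) + 91 = 616 + 91 = 707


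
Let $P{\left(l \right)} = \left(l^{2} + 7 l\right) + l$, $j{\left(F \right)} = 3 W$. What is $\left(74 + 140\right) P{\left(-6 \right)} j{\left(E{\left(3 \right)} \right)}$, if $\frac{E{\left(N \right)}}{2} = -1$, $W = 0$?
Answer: $0$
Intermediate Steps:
$E{\left(N \right)} = -2$ ($E{\left(N \right)} = 2 \left(-1\right) = -2$)
$j{\left(F \right)} = 0$ ($j{\left(F \right)} = 3 \cdot 0 = 0$)
$P{\left(l \right)} = l^{2} + 8 l$
$\left(74 + 140\right) P{\left(-6 \right)} j{\left(E{\left(3 \right)} \right)} = \left(74 + 140\right) - 6 \left(8 - 6\right) 0 = 214 \left(-6\right) 2 \cdot 0 = 214 \left(\left(-12\right) 0\right) = 214 \cdot 0 = 0$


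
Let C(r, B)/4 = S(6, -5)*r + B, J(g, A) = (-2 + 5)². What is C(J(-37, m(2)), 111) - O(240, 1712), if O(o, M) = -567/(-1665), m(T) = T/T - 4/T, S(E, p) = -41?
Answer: -190983/185 ≈ -1032.3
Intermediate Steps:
m(T) = 1 - 4/T
O(o, M) = 63/185 (O(o, M) = -567*(-1/1665) = 63/185)
J(g, A) = 9 (J(g, A) = 3² = 9)
C(r, B) = -164*r + 4*B (C(r, B) = 4*(-41*r + B) = 4*(B - 41*r) = -164*r + 4*B)
C(J(-37, m(2)), 111) - O(240, 1712) = (-164*9 + 4*111) - 1*63/185 = (-1476 + 444) - 63/185 = -1032 - 63/185 = -190983/185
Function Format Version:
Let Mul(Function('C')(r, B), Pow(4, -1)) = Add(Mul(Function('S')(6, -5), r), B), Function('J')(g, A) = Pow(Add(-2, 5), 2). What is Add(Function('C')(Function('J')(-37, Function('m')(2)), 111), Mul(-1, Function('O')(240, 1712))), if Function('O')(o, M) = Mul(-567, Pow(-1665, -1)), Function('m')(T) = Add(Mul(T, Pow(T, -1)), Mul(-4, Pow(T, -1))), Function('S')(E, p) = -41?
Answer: Rational(-190983, 185) ≈ -1032.3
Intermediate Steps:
Function('m')(T) = Add(1, Mul(-4, Pow(T, -1)))
Function('O')(o, M) = Rational(63, 185) (Function('O')(o, M) = Mul(-567, Rational(-1, 1665)) = Rational(63, 185))
Function('J')(g, A) = 9 (Function('J')(g, A) = Pow(3, 2) = 9)
Function('C')(r, B) = Add(Mul(-164, r), Mul(4, B)) (Function('C')(r, B) = Mul(4, Add(Mul(-41, r), B)) = Mul(4, Add(B, Mul(-41, r))) = Add(Mul(-164, r), Mul(4, B)))
Add(Function('C')(Function('J')(-37, Function('m')(2)), 111), Mul(-1, Function('O')(240, 1712))) = Add(Add(Mul(-164, 9), Mul(4, 111)), Mul(-1, Rational(63, 185))) = Add(Add(-1476, 444), Rational(-63, 185)) = Add(-1032, Rational(-63, 185)) = Rational(-190983, 185)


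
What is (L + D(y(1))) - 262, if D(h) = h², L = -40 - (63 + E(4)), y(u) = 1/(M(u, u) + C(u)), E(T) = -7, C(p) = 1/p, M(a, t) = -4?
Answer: -3221/9 ≈ -357.89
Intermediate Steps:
y(u) = 1/(-4 + 1/u)
L = -96 (L = -40 - (63 - 7) = -40 - 1*56 = -40 - 56 = -96)
(L + D(y(1))) - 262 = (-96 + (-1*1/(-1 + 4*1))²) - 262 = (-96 + (-1*1/(-1 + 4))²) - 262 = (-96 + (-1*1/3)²) - 262 = (-96 + (-1*1*⅓)²) - 262 = (-96 + (-⅓)²) - 262 = (-96 + ⅑) - 262 = -863/9 - 262 = -3221/9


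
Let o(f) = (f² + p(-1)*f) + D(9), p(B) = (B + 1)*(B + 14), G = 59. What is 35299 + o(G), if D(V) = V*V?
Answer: 38861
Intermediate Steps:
D(V) = V²
p(B) = (1 + B)*(14 + B)
o(f) = 81 + f² (o(f) = (f² + (14 + (-1)² + 15*(-1))*f) + 9² = (f² + (14 + 1 - 15)*f) + 81 = (f² + 0*f) + 81 = (f² + 0) + 81 = f² + 81 = 81 + f²)
35299 + o(G) = 35299 + (81 + 59²) = 35299 + (81 + 3481) = 35299 + 3562 = 38861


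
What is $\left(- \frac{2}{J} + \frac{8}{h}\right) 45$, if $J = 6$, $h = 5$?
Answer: $57$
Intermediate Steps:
$\left(- \frac{2}{J} + \frac{8}{h}\right) 45 = \left(- \frac{2}{6} + \frac{8}{5}\right) 45 = \left(\left(-2\right) \frac{1}{6} + 8 \cdot \frac{1}{5}\right) 45 = \left(- \frac{1}{3} + \frac{8}{5}\right) 45 = \frac{19}{15} \cdot 45 = 57$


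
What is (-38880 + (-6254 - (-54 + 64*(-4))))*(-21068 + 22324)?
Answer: -56298944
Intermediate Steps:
(-38880 + (-6254 - (-54 + 64*(-4))))*(-21068 + 22324) = (-38880 + (-6254 - (-54 - 256)))*1256 = (-38880 + (-6254 - 1*(-310)))*1256 = (-38880 + (-6254 + 310))*1256 = (-38880 - 5944)*1256 = -44824*1256 = -56298944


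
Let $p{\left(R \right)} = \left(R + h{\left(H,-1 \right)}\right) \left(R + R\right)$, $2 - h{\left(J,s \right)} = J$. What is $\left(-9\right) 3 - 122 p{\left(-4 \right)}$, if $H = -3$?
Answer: $949$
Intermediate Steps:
$h{\left(J,s \right)} = 2 - J$
$p{\left(R \right)} = 2 R \left(5 + R\right)$ ($p{\left(R \right)} = \left(R + \left(2 - -3\right)\right) \left(R + R\right) = \left(R + \left(2 + 3\right)\right) 2 R = \left(R + 5\right) 2 R = \left(5 + R\right) 2 R = 2 R \left(5 + R\right)$)
$\left(-9\right) 3 - 122 p{\left(-4 \right)} = \left(-9\right) 3 - 122 \cdot 2 \left(-4\right) \left(5 - 4\right) = -27 - 122 \cdot 2 \left(-4\right) 1 = -27 - -976 = -27 + 976 = 949$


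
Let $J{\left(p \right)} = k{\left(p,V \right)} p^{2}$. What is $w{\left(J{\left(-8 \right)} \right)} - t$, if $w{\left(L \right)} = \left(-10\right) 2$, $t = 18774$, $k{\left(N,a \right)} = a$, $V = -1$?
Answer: $-18794$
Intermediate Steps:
$J{\left(p \right)} = - p^{2}$
$w{\left(L \right)} = -20$
$w{\left(J{\left(-8 \right)} \right)} - t = -20 - 18774 = -18794$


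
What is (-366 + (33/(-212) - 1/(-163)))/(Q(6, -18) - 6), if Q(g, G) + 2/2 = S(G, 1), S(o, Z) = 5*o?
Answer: 12652663/3351932 ≈ 3.7747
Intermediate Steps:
Q(g, G) = -1 + 5*G
(-366 + (33/(-212) - 1/(-163)))/(Q(6, -18) - 6) = (-366 + (33/(-212) - 1/(-163)))/((-1 + 5*(-18)) - 6) = (-366 + (33*(-1/212) - 1*(-1/163)))/((-1 - 90) - 6) = (-366 + (-33/212 + 1/163))/(-91 - 6) = (-366 - 5167/34556)/(-97) = -12652663/34556*(-1/97) = 12652663/3351932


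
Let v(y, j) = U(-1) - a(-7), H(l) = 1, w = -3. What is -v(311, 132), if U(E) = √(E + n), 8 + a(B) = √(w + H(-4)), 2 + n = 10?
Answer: -8 - √7 + I*√2 ≈ -10.646 + 1.4142*I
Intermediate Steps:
n = 8 (n = -2 + 10 = 8)
a(B) = -8 + I*√2 (a(B) = -8 + √(-3 + 1) = -8 + √(-2) = -8 + I*√2)
U(E) = √(8 + E) (U(E) = √(E + 8) = √(8 + E))
v(y, j) = 8 + √7 - I*√2 (v(y, j) = √(8 - 1) - (-8 + I*√2) = √7 + (8 - I*√2) = 8 + √7 - I*√2)
-v(311, 132) = -(8 + √7 - I*√2) = -8 - √7 + I*√2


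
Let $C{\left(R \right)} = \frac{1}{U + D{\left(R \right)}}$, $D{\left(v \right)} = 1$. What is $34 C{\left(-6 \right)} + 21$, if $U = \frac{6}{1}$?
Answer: $\frac{181}{7} \approx 25.857$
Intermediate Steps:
$U = 6$ ($U = 6 \cdot 1 = 6$)
$C{\left(R \right)} = \frac{1}{7}$ ($C{\left(R \right)} = \frac{1}{6 + 1} = \frac{1}{7}$)
$34 C{\left(-6 \right)} + 21 = 34 \cdot \frac{1}{7} + 21 = \frac{34}{7} + 21 = \frac{181}{7}$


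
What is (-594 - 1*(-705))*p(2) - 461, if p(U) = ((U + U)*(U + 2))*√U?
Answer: -461 + 1776*√2 ≈ 2050.6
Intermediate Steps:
p(U) = 2*U^(3/2)*(2 + U) (p(U) = ((2*U)*(2 + U))*√U = (2*U*(2 + U))*√U = 2*U^(3/2)*(2 + U))
(-594 - 1*(-705))*p(2) - 461 = (-594 - 1*(-705))*(2*2^(3/2)*(2 + 2)) - 461 = (-594 + 705)*(2*(2*√2)*4) - 461 = 111*(16*√2) - 461 = 1776*√2 - 461 = -461 + 1776*√2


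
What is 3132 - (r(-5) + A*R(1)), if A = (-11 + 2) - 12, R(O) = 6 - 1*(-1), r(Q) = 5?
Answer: 3274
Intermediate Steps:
R(O) = 7 (R(O) = 6 + 1 = 7)
A = -21 (A = -9 - 12 = -21)
3132 - (r(-5) + A*R(1)) = 3132 - (5 - 21*7) = 3132 - (5 - 147) = 3132 - 1*(-142) = 3132 + 142 = 3274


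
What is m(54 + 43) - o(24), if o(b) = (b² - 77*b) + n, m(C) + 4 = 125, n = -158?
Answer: 1551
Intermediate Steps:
m(C) = 121 (m(C) = -4 + 125 = 121)
o(b) = -158 + b² - 77*b (o(b) = (b² - 77*b) - 158 = -158 + b² - 77*b)
m(54 + 43) - o(24) = 121 - (-158 + 24² - 77*24) = 121 - (-158 + 576 - 1848) = 121 - 1*(-1430) = 121 + 1430 = 1551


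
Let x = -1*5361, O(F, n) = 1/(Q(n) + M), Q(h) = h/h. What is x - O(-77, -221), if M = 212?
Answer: -1141894/213 ≈ -5361.0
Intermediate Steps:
Q(h) = 1
O(F, n) = 1/213 (O(F, n) = 1/(1 + 212) = 1/213)
x = -5361
x - O(-77, -221) = -5361 - 1*1/213 = -5361 - 1/213 = -1141894/213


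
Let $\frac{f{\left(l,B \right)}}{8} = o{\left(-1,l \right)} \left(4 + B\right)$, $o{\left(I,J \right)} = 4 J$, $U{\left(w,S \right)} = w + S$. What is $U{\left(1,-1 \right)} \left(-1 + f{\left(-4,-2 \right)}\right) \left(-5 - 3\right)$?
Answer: $0$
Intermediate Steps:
$U{\left(w,S \right)} = S + w$
$f{\left(l,B \right)} = 32 l \left(4 + B\right)$ ($f{\left(l,B \right)} = 8 \cdot 4 l \left(4 + B\right) = 32 l \left(4 + B\right)$)
$U{\left(1,-1 \right)} \left(-1 + f{\left(-4,-2 \right)}\right) \left(-5 - 3\right) = \left(-1 + 1\right) \left(-1 + 32 \left(-4\right) \left(4 - 2\right)\right) \left(-5 - 3\right) = 0 \left(-1 + 32 \left(-4\right) 2\right) \left(-8\right) = 0 \left(-1 - 256\right) \left(-8\right) = 0 \left(\left(-257\right) \left(-8\right)\right) = 0 \cdot 2056 = 0$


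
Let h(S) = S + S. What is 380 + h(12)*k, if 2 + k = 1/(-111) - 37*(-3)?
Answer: 110844/37 ≈ 2995.8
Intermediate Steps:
k = 12098/111 (k = -2 + (1/(-111) - 37*(-3)) = -2 + (-1/111 - 1*(-111)) = -2 + (-1/111 + 111) = -2 + 12320/111 = 12098/111 ≈ 108.99)
h(S) = 2*S
380 + h(12)*k = 380 + (2*12)*(12098/111) = 380 + 24*(12098/111) = 380 + 96784/37 = 110844/37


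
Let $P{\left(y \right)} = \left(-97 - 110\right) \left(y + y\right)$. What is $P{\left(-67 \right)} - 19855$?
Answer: $7883$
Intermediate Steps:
$P{\left(y \right)} = - 414 y$ ($P{\left(y \right)} = - 207 \cdot 2 y = - 414 y$)
$P{\left(-67 \right)} - 19855 = \left(-414\right) \left(-67\right) - 19855 = 27738 - 19855 = 7883$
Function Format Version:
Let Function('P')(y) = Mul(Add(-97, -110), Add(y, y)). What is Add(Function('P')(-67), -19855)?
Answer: 7883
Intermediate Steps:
Function('P')(y) = Mul(-414, y) (Function('P')(y) = Mul(-207, Mul(2, y)) = Mul(-414, y))
Add(Function('P')(-67), -19855) = Add(Mul(-414, -67), -19855) = Add(27738, -19855) = 7883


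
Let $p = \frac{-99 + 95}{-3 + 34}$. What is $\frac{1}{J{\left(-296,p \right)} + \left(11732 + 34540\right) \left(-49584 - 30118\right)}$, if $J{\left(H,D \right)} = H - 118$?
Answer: $- \frac{1}{3687971358} \approx -2.7115 \cdot 10^{-10}$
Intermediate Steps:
$p = - \frac{4}{31} \approx -0.12903$
$J{\left(H,D \right)} = -118 + H$ ($J{\left(H,D \right)} = H - 118 = -118 + H$)
$\frac{1}{J{\left(-296,p \right)} + \left(11732 + 34540\right) \left(-49584 - 30118\right)} = \frac{1}{\left(-118 - 296\right) + \left(11732 + 34540\right) \left(-49584 - 30118\right)} = \frac{1}{-414 + 46272 \left(-79702\right)} = \frac{1}{-414 - 3687970944} = \frac{1}{-3687971358} = - \frac{1}{3687971358}$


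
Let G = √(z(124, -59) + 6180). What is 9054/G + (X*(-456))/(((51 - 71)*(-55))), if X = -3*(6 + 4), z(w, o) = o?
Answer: 684/55 + 9054*√6121/6121 ≈ 128.16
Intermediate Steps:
X = -30 (X = -3*10 = -30)
G = √6121 (G = √(-59 + 6180) = √6121 ≈ 78.237)
9054/G + (X*(-456))/(((51 - 71)*(-55))) = 9054/(√6121) + (-30*(-456))/(((51 - 71)*(-55))) = 9054*(√6121/6121) + 13680/((-20*(-55))) = 9054*√6121/6121 + 13680/1100 = 9054*√6121/6121 + 13680*(1/1100) = 9054*√6121/6121 + 684/55 = 684/55 + 9054*√6121/6121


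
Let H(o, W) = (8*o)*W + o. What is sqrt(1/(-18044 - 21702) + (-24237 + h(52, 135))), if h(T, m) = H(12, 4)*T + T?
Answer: I*sqrt(5676022085734)/39746 ≈ 59.942*I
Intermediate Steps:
H(o, W) = o + 8*W*o (H(o, W) = 8*W*o + o = o + 8*W*o)
h(T, m) = 397*T (h(T, m) = (12*(1 + 8*4))*T + T = (12*(1 + 32))*T + T = (12*33)*T + T = 396*T + T = 397*T)
sqrt(1/(-18044 - 21702) + (-24237 + h(52, 135))) = sqrt(1/(-18044 - 21702) + (-24237 + 397*52)) = sqrt(1/(-39746) + (-24237 + 20644)) = sqrt(-1/39746 - 3593) = sqrt(-142807379/39746) = I*sqrt(5676022085734)/39746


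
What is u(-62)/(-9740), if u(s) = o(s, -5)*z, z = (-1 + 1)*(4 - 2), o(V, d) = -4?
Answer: 0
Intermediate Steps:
z = 0 (z = 0*2 = 0)
u(s) = 0 (u(s) = -4*0 = 0)
u(-62)/(-9740) = 0/(-9740) = 0*(-1/9740) = 0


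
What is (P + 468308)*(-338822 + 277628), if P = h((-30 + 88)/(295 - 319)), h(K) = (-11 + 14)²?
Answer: -28658190498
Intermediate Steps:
h(K) = 9 (h(K) = 3² = 9)
P = 9
(P + 468308)*(-338822 + 277628) = (9 + 468308)*(-338822 + 277628) = 468317*(-61194) = -28658190498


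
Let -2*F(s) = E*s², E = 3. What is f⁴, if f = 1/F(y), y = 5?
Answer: 16/31640625 ≈ 5.0568e-7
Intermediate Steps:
F(s) = -3*s²/2
f = -2/75 (f = 1/(-3/2*5²) = 1/(-3/2*25) = 1/(-75/2) = -2/75 ≈ -0.026667)
f⁴ = (-2/75)⁴ = 16/31640625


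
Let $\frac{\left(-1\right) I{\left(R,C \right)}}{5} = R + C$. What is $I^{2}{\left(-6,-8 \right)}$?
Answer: $4900$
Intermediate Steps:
$I{\left(R,C \right)} = - 5 C - 5 R$ ($I{\left(R,C \right)} = - 5 \left(R + C\right) = - 5 \left(C + R\right) = - 5 C - 5 R$)
$I^{2}{\left(-6,-8 \right)} = \left(\left(-5\right) \left(-8\right) - -30\right)^{2} = \left(40 + 30\right)^{2} = 70^{2} = 4900$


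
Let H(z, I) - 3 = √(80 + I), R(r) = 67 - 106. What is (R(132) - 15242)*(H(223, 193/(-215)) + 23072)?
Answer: -352609075 - 15281*√3656505/215 ≈ -3.5274e+8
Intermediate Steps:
R(r) = -39
H(z, I) = 3 + √(80 + I)
(R(132) - 15242)*(H(223, 193/(-215)) + 23072) = (-39 - 15242)*((3 + √(80 + 193/(-215))) + 23072) = -15281*((3 + √(80 + 193*(-1/215))) + 23072) = -15281*((3 + √(80 - 193/215)) + 23072) = -15281*((3 + √(17007/215)) + 23072) = -15281*((3 + √3656505/215) + 23072) = -15281*(23075 + √3656505/215) = -352609075 - 15281*√3656505/215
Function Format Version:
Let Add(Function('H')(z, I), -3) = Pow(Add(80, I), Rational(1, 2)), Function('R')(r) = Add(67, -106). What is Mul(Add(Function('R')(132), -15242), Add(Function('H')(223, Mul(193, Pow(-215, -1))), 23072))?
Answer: Add(-352609075, Mul(Rational(-15281, 215), Pow(3656505, Rational(1, 2)))) ≈ -3.5274e+8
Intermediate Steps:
Function('R')(r) = -39
Function('H')(z, I) = Add(3, Pow(Add(80, I), Rational(1, 2)))
Mul(Add(Function('R')(132), -15242), Add(Function('H')(223, Mul(193, Pow(-215, -1))), 23072)) = Mul(Add(-39, -15242), Add(Add(3, Pow(Add(80, Mul(193, Pow(-215, -1))), Rational(1, 2))), 23072)) = Mul(-15281, Add(Add(3, Pow(Add(80, Mul(193, Rational(-1, 215))), Rational(1, 2))), 23072)) = Mul(-15281, Add(Add(3, Pow(Add(80, Rational(-193, 215)), Rational(1, 2))), 23072)) = Mul(-15281, Add(Add(3, Pow(Rational(17007, 215), Rational(1, 2))), 23072)) = Mul(-15281, Add(Add(3, Mul(Rational(1, 215), Pow(3656505, Rational(1, 2)))), 23072)) = Mul(-15281, Add(23075, Mul(Rational(1, 215), Pow(3656505, Rational(1, 2))))) = Add(-352609075, Mul(Rational(-15281, 215), Pow(3656505, Rational(1, 2))))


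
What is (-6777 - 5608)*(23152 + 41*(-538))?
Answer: -13549190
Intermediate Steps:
(-6777 - 5608)*(23152 + 41*(-538)) = -12385*(23152 - 22058) = -12385*1094 = -13549190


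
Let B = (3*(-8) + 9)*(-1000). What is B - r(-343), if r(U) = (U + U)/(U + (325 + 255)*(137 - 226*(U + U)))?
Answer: 1349999955686/89999997 ≈ 15000.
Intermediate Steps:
B = 15000 (B = (-24 + 9)*(-1000) = -15*(-1000) = 15000)
r(U) = 2*U/(79460 - 262159*U) (r(U) = (2*U)/(U + 580*(137 - 452*U)) = (2*U)/(U + (79460 - 262160*U)) = (2*U)/(79460 - 262159*U) = 2*U/(79460 - 262159*U))
B - r(-343) = 15000 - (-2)*(-343)/(-79460 + 262159*(-343)) = 15000 - (-2)*(-343)/(-79460 - 89920537) = 15000 - (-2)*(-343)/(-89999997) = 15000 - (-2)*(-343)*(-1)/89999997 = 15000 - 1*(-686/89999997) = 15000 + 686/89999997 = 1349999955686/89999997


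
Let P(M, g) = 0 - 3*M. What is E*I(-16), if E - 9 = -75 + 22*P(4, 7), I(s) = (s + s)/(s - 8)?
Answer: -440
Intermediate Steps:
I(s) = 2*s/(-8 + s) (I(s) = (2*s)/(-8 + s) = 2*s/(-8 + s))
P(M, g) = -3*M
E = -330 (E = 9 + (-75 + 22*(-3*4)) = 9 + (-75 + 22*(-12)) = 9 + (-75 - 264) = 9 - 339 = -330)
E*I(-16) = -660*(-16)/(-8 - 16) = -660*(-16)/(-24) = -660*(-16)*(-1)/24 = -330*4/3 = -440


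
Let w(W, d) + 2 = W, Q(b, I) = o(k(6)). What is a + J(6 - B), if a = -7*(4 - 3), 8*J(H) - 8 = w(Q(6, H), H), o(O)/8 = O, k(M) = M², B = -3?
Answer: 119/4 ≈ 29.750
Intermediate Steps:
o(O) = 8*O
Q(b, I) = 288 (Q(b, I) = 8*6² = 8*36 = 288)
w(W, d) = -2 + W
J(H) = 147/4 (J(H) = 1 + (-2 + 288)/8 = 1 + (⅛)*286 = 1 + 143/4 = 147/4)
a = -7 (a = -7*1 = -7)
a + J(6 - B) = -7 + 147/4 = 119/4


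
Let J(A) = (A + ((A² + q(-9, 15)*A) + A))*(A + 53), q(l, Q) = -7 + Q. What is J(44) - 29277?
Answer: 201195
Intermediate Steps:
J(A) = (53 + A)*(A² + 10*A) (J(A) = (A + ((A² + (-7 + 15)*A) + A))*(A + 53) = (A + ((A² + 8*A) + A))*(53 + A) = (A + (A² + 9*A))*(53 + A) = (A² + 10*A)*(53 + A) = (53 + A)*(A² + 10*A))
J(44) - 29277 = 44*(530 + 44² + 63*44) - 29277 = 44*(530 + 1936 + 2772) - 29277 = 44*5238 - 29277 = 230472 - 29277 = 201195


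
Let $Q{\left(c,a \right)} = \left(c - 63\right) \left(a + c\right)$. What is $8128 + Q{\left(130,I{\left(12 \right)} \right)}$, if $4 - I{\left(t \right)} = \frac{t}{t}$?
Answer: $17039$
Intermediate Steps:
$I{\left(t \right)} = 3$ ($I{\left(t \right)} = 4 - \frac{t}{t} = 4 - 1 = 3$)
$Q{\left(c,a \right)} = \left(-63 + c\right) \left(a + c\right)$
$8128 + Q{\left(130,I{\left(12 \right)} \right)} = 8128 + \left(130^{2} - 189 - 8190 + 3 \cdot 130\right) = 8128 + \left(16900 - 189 - 8190 + 390\right) = 8128 + 8911 = 17039$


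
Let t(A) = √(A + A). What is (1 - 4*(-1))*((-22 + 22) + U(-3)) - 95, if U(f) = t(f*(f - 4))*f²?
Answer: -95 + 45*√42 ≈ 196.63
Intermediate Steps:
t(A) = √2*√A (t(A) = √(2*A) = √2*√A)
U(f) = √2*f²*√(f*(-4 + f)) (U(f) = (√2*√(f*(f - 4)))*f² = (√2*√(f*(-4 + f)))*f² = √2*f²*√(f*(-4 + f)))
(1 - 4*(-1))*((-22 + 22) + U(-3)) - 95 = (1 - 4*(-1))*((-22 + 22) + √2*(-3)²*√(-3*(-4 - 3))) - 95 = (1 + 4)*(0 + √2*9*√(-3*(-7))) - 95 = 5*(0 + √2*9*√21) - 95 = 5*(0 + 9*√42) - 95 = 5*(9*√42) - 95 = 45*√42 - 95 = -95 + 45*√42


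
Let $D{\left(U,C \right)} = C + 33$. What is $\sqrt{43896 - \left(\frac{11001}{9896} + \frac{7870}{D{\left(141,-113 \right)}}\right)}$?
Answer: $\frac{\sqrt{269268511079}}{2474} \approx 209.75$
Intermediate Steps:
$D{\left(U,C \right)} = 33 + C$
$\sqrt{43896 - \left(\frac{11001}{9896} + \frac{7870}{D{\left(141,-113 \right)}}\right)} = \sqrt{43896 - \left(\frac{11001}{9896} + \frac{7870}{33 - 113}\right)} = \sqrt{43896 - \left(\frac{11001}{9896} + \frac{7870}{-80}\right)} = \sqrt{43896 - - \frac{481259}{4948}} = \sqrt{43896 + \left(- \frac{11001}{9896} + \frac{787}{8}\right)} = \sqrt{43896 + \frac{481259}{4948}} = \sqrt{\frac{217678667}{4948}} = \frac{\sqrt{269268511079}}{2474}$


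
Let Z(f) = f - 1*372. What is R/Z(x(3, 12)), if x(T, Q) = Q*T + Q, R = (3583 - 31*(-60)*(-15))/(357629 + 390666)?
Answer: 24317/242447580 ≈ 0.00010030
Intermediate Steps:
R = -24317/748295 (R = (3583 + 1860*(-15))/748295 = (3583 - 27900)*(1/748295) = -24317*1/748295 = -24317/748295 ≈ -0.032497)
x(T, Q) = Q + Q*T
Z(f) = -372 + f (Z(f) = f - 372 = -372 + f)
R/Z(x(3, 12)) = -24317/(748295*(-372 + 12*(1 + 3))) = -24317/(748295*(-372 + 12*4)) = -24317/(748295*(-372 + 48)) = -24317/748295/(-324) = -24317/748295*(-1/324) = 24317/242447580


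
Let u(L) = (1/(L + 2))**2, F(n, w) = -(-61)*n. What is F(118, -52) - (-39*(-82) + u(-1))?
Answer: 3999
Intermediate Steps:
F(n, w) = 61*n
u(L) = (2 + L)**(-2) (u(L) = (1/(2 + L))**2 = (2 + L)**(-2))
F(118, -52) - (-39*(-82) + u(-1)) = 61*118 - (-39*(-82) + (2 - 1)**(-2)) = 7198 - (3198 + 1**(-2)) = 7198 - (3198 + 1) = 7198 - 1*3199 = 7198 - 3199 = 3999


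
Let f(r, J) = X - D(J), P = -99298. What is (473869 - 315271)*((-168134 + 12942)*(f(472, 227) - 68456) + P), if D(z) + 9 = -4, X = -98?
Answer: 1686993536205252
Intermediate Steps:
D(z) = -13 (D(z) = -9 - 4 = -13)
f(r, J) = -85 (f(r, J) = -98 - 1*(-13) = -98 + 13 = -85)
(473869 - 315271)*((-168134 + 12942)*(f(472, 227) - 68456) + P) = (473869 - 315271)*((-168134 + 12942)*(-85 - 68456) - 99298) = 158598*(-155192*(-68541) - 99298) = 158598*(10637014872 - 99298) = 158598*10636915574 = 1686993536205252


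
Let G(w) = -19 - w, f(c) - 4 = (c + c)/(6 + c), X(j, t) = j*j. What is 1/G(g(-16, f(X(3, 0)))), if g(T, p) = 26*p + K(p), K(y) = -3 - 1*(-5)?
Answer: -5/781 ≈ -0.0064020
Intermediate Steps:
K(y) = 2 (K(y) = -3 + 5 = 2)
X(j, t) = j²
f(c) = 4 + 2*c/(6 + c) (f(c) = 4 + (c + c)/(6 + c) = 4 + (2*c)/(6 + c) = 4 + 2*c/(6 + c))
g(T, p) = 2 + 26*p (g(T, p) = 26*p + 2 = 2 + 26*p)
1/G(g(-16, f(X(3, 0)))) = 1/(-19 - (2 + 26*(6*(4 + 3²)/(6 + 3²)))) = 1/(-19 - (2 + 26*(6*(4 + 9)/(6 + 9)))) = 1/(-19 - (2 + 26*(6*13/15))) = 1/(-19 - (2 + 26*(6*(1/15)*13))) = 1/(-19 - (2 + 26*(26/5))) = 1/(-19 - (2 + 676/5)) = 1/(-19 - 1*686/5) = 1/(-19 - 686/5) = 1/(-781/5) = -5/781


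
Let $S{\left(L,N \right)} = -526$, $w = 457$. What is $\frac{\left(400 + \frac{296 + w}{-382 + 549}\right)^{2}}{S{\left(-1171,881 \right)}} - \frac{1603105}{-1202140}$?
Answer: $- \frac{546233813195979}{1763492977396} \approx -309.75$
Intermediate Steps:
$\frac{\left(400 + \frac{296 + w}{-382 + 549}\right)^{2}}{S{\left(-1171,881 \right)}} - \frac{1603105}{-1202140} = \frac{\left(400 + \frac{296 + 457}{-382 + 549}\right)^{2}}{-526} - \frac{1603105}{-1202140} = \left(400 + \frac{753}{167}\right)^{2} \left(- \frac{1}{526}\right) - - \frac{320621}{240428} = \left(400 + 753 \cdot \frac{1}{167}\right)^{2} \left(- \frac{1}{526}\right) + \frac{320621}{240428} = \left(400 + \frac{753}{167}\right)^{2} \left(- \frac{1}{526}\right) + \frac{320621}{240428} = \left(\frac{67553}{167}\right)^{2} \left(- \frac{1}{526}\right) + \frac{320621}{240428} = \frac{4563407809}{27889} \left(- \frac{1}{526}\right) + \frac{320621}{240428} = - \frac{4563407809}{14669614} + \frac{320621}{240428} = - \frac{546233813195979}{1763492977396}$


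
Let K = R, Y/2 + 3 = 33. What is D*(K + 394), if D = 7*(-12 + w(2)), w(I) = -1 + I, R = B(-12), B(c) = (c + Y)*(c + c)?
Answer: 58366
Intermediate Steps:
Y = 60 (Y = -6 + 2*33 = -6 + 66 = 60)
B(c) = 2*c*(60 + c) (B(c) = (c + 60)*(c + c) = (60 + c)*(2*c) = 2*c*(60 + c))
R = -1152 (R = 2*(-12)*(60 - 12) = 2*(-12)*48 = -1152)
K = -1152
D = -77 (D = 7*(-12 + (-1 + 2)) = 7*(-12 + 1) = 7*(-11) = -77)
D*(K + 394) = -77*(-1152 + 394) = -77*(-758) = 58366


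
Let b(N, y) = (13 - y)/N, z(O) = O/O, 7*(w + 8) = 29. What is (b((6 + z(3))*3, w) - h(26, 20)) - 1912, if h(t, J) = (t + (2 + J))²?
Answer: -619634/147 ≈ -4215.2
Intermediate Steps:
h(t, J) = (2 + J + t)²
w = -27/7 (w = -8 + (⅐)*29 = -8 + 29/7 = -27/7 ≈ -3.8571)
z(O) = 1
b(N, y) = (13 - y)/N
(b((6 + z(3))*3, w) - h(26, 20)) - 1912 = ((13 - 1*(-27/7))/(((6 + 1)*3)) - (2 + 20 + 26)²) - 1912 = ((13 + 27/7)/((7*3)) - 1*48²) - 1912 = ((118/7)/21 - 1*2304) - 1912 = ((1/21)*(118/7) - 2304) - 1912 = (118/147 - 2304) - 1912 = -338570/147 - 1912 = -619634/147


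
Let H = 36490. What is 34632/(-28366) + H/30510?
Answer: -82873/3328641 ≈ -0.024897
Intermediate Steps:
34632/(-28366) + H/30510 = 34632/(-28366) + 36490/30510 = 34632*(-1/28366) + 36490*(1/30510) = -1332/1091 + 3649/3051 = -82873/3328641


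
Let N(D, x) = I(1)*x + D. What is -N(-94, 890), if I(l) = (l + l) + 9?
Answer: -9696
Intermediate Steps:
I(l) = 9 + 2*l (I(l) = 2*l + 9 = 9 + 2*l)
N(D, x) = D + 11*x (N(D, x) = (9 + 2*1)*x + D = (9 + 2)*x + D = 11*x + D = D + 11*x)
-N(-94, 890) = -(-94 + 11*890) = -(-94 + 9790) = -1*9696 = -9696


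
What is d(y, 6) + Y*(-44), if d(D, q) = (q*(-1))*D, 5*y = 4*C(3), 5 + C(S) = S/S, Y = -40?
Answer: 8896/5 ≈ 1779.2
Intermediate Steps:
C(S) = -4 (C(S) = -5 + S/S = -5 + 1 = -4)
y = -16/5 (y = (4*(-4))/5 = (⅕)*(-16) = -16/5 ≈ -3.2000)
d(D, q) = -D*q (d(D, q) = (-q)*D = -D*q)
d(y, 6) + Y*(-44) = -1*(-16/5)*6 - 40*(-44) = 96/5 + 1760 = 8896/5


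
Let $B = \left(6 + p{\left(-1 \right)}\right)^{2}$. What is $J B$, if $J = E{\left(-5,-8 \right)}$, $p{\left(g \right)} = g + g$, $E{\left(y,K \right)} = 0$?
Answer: $0$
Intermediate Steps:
$p{\left(g \right)} = 2 g$
$J = 0$
$B = 16$ ($B = \left(6 + 2 \left(-1\right)\right)^{2} = \left(6 - 2\right)^{2} = 4^{2} = 16$)
$J B = 0 \cdot 16 = 0$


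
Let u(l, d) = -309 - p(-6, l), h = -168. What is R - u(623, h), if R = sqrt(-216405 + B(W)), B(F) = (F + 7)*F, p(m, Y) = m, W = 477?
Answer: 303 + 3*sqrt(1607) ≈ 423.26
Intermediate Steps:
B(F) = F*(7 + F) (B(F) = (7 + F)*F = F*(7 + F))
u(l, d) = -303 (u(l, d) = -309 - 1*(-6) = -309 + 6 = -303)
R = 3*sqrt(1607) (R = sqrt(-216405 + 477*(7 + 477)) = sqrt(-216405 + 477*484) = sqrt(-216405 + 230868) = sqrt(14463) = 3*sqrt(1607) ≈ 120.26)
R - u(623, h) = 3*sqrt(1607) - 1*(-303) = 3*sqrt(1607) + 303 = 303 + 3*sqrt(1607)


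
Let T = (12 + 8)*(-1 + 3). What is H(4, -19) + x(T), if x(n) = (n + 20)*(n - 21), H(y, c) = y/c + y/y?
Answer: 21675/19 ≈ 1140.8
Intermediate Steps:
T = 40 (T = 20*2 = 40)
H(y, c) = 1 + y/c (H(y, c) = y/c + 1 = 1 + y/c)
x(n) = (-21 + n)*(20 + n) (x(n) = (20 + n)*(-21 + n) = (-21 + n)*(20 + n))
H(4, -19) + x(T) = (-19 + 4)/(-19) + (-420 + 40² - 1*40) = -1/19*(-15) + (-420 + 1600 - 40) = 15/19 + 1140 = 21675/19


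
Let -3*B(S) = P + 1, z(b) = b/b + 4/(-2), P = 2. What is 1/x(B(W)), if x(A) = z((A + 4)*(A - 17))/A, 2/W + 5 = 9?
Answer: 1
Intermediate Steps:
W = ½ (W = 2/(-5 + 9) = 2/4 = 2*(¼) = ½ ≈ 0.50000)
z(b) = -1 (z(b) = 1 + 4*(-½) = 1 - 2 = -1)
B(S) = -1 (B(S) = -(2 + 1)/3 = -⅓*3 = -1)
x(A) = -1/A
1/x(B(W)) = 1/(-1/(-1)) = 1/(-1*(-1)) = 1/1 = 1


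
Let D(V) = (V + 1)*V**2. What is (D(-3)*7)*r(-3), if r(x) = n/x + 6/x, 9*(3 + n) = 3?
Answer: 140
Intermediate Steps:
n = -8/3 (n = -3 + (1/9)*3 = -3 + 1/3 = -8/3 ≈ -2.6667)
D(V) = V**2*(1 + V) (D(V) = (1 + V)*V**2 = V**2*(1 + V))
r(x) = 10/(3*x) (r(x) = -8/(3*x) + 6/x = 10/(3*x))
(D(-3)*7)*r(-3) = (((-3)**2*(1 - 3))*7)*((10/3)/(-3)) = ((9*(-2))*7)*((10/3)*(-1/3)) = -18*7*(-10/9) = -126*(-10/9) = 140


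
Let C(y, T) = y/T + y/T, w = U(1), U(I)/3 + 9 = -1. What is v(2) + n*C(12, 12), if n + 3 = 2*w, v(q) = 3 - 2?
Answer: -125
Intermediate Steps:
U(I) = -30 (U(I) = -27 + 3*(-1) = -27 - 3 = -30)
v(q) = 1
w = -30
C(y, T) = 2*y/T
n = -63 (n = -3 + 2*(-30) = -3 - 60 = -63)
v(2) + n*C(12, 12) = 1 - 126*12/12 = 1 - 63*2 = 1 - 126 = -125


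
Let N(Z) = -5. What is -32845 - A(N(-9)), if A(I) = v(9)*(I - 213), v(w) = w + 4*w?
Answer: -23035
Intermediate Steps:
v(w) = 5*w
A(I) = -9585 + 45*I (A(I) = (5*9)*(I - 213) = 45*(-213 + I) = -9585 + 45*I)
-32845 - A(N(-9)) = -32845 - (-9585 + 45*(-5)) = -32845 - (-9585 - 225) = -32845 - 1*(-9810) = -32845 + 9810 = -23035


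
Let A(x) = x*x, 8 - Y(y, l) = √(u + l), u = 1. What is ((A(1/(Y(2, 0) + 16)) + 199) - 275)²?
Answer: 1616281209/279841 ≈ 5775.7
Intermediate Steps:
Y(y, l) = 8 - √(1 + l)
A(x) = x²
((A(1/(Y(2, 0) + 16)) + 199) - 275)² = (((1/((8 - √(1 + 0)) + 16))² + 199) - 275)² = (((1/((8 - √1) + 16))² + 199) - 275)² = (((1/((8 - 1*1) + 16))² + 199) - 275)² = (((1/((8 - 1) + 16))² + 199) - 275)² = (((1/(7 + 16))² + 199) - 275)² = (((1/23)² + 199) - 275)² = ((1/529 + 199) - 275)² = (105272/529 - 275)² = (-40203/529)² = 1616281209/279841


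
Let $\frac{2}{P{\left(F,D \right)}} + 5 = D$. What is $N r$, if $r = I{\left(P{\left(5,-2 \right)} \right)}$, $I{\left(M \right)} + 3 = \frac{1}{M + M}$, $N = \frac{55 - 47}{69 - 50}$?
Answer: $-2$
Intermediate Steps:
$N = \frac{8}{19} \approx 0.42105$
$P{\left(F,D \right)} = \frac{2}{-5 + D}$
$I{\left(M \right)} = -3 + \frac{1}{2 M}$ ($I{\left(M \right)} = -3 + \frac{1}{M + M} = -3 + \frac{1}{2 M}$)
$r = - \frac{19}{4}$ ($r = -3 + \frac{1}{2 \frac{2}{-5 - 2}} = -3 + \frac{1}{2 \frac{2}{-7}} = -3 + \frac{1}{2 \cdot 2 \left(- \frac{1}{7}\right)} = -3 + \frac{1}{2 \left(- \frac{2}{7}\right)} = -3 + \frac{1}{2} \left(- \frac{7}{2}\right) = -3 - \frac{7}{4} = - \frac{19}{4} \approx -4.75$)
$N r = \frac{8}{19} \left(- \frac{19}{4}\right) = -2$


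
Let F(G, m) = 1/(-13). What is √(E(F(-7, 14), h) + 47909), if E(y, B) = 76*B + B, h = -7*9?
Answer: √43058 ≈ 207.50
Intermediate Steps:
h = -63
F(G, m) = -1/13
E(y, B) = 77*B
√(E(F(-7, 14), h) + 47909) = √(77*(-63) + 47909) = √(-4851 + 47909) = √43058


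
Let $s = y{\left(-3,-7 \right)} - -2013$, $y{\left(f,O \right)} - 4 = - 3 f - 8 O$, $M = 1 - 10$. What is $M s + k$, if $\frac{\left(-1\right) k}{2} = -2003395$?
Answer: $3988052$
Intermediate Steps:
$M = -9$
$k = 4006790$ ($k = \left(-2\right) \left(-2003395\right) = 4006790$)
$y{\left(f,O \right)} = 4 - 8 O - 3 f$ ($y{\left(f,O \right)} = 4 - \left(3 f + 8 O\right) = 4 - 8 O - 3 f$)
$s = 2082$ ($s = \left(4 - -56 - -9\right) - -2013 = \left(4 + 56 + 9\right) + 2013 = 69 + 2013 = 2082$)
$M s + k = \left(-9\right) 2082 + 4006790 = -18738 + 4006790 = 3988052$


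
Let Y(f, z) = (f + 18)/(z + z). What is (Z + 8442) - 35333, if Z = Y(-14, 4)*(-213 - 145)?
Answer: -27070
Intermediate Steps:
Y(f, z) = (18 + f)/(2*z) (Y(f, z) = (18 + f)/((2*z)) = (18 + f)*(1/(2*z)) = (18 + f)/(2*z))
Z = -179 (Z = ((½)*(18 - 14)/4)*(-213 - 145) = ((½)*(¼)*4)*(-358) = (½)*(-358) = -179)
(Z + 8442) - 35333 = (-179 + 8442) - 35333 = 8263 - 35333 = -27070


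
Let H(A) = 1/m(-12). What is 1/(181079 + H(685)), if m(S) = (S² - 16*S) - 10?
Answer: 326/59031755 ≈ 5.5225e-6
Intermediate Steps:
m(S) = -10 + S² - 16*S
H(A) = 1/326 (H(A) = 1/(-10 + (-12)² - 16*(-12)) = 1/(-10 + 144 + 192) = 1/326)
1/(181079 + H(685)) = 1/(181079 + 1/326) = 1/(59031755/326) = 326/59031755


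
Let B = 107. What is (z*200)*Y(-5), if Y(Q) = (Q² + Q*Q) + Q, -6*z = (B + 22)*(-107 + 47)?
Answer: 11610000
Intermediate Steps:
z = 1290 (z = -(107 + 22)*(-107 + 47)/6 = -43*(-60)/2 = -⅙*(-7740) = 1290)
Y(Q) = Q + 2*Q² (Y(Q) = (Q² + Q²) + Q = 2*Q² + Q = Q + 2*Q²)
(z*200)*Y(-5) = (1290*200)*(-5*(1 + 2*(-5))) = 258000*(-5*(1 - 10)) = 258000*(-5*(-9)) = 258000*45 = 11610000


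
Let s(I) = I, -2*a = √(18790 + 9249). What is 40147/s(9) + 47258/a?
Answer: 40147/9 - 94516*√28039/28039 ≈ 3896.3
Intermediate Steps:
a = -√28039/2 (a = -√(18790 + 9249)/2 = -√28039/2 ≈ -83.724)
40147/s(9) + 47258/a = 40147/9 + 47258/((-√28039/2)) = 40147*(⅑) + 47258*(-2*√28039/28039) = 40147/9 - 94516*√28039/28039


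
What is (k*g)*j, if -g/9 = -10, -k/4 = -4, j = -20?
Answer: -28800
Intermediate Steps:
k = 16 (k = -4*(-4) = 16)
g = 90 (g = -9*(-10) = 90)
(k*g)*j = (16*90)*(-20) = 1440*(-20) = -28800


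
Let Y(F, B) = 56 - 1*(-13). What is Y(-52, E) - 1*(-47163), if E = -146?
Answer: 47232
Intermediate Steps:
Y(F, B) = 69 (Y(F, B) = 56 + 13 = 69)
Y(-52, E) - 1*(-47163) = 69 - 1*(-47163) = 69 + 47163 = 47232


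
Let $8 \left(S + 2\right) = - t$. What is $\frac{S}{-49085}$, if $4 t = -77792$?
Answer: $- \frac{2429}{49085} \approx -0.049486$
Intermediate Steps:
$t = -19448$ ($t = \frac{1}{4} \left(-77792\right) = -19448$)
$S = 2429$ ($S = -2 + \frac{\left(-1\right) \left(-19448\right)}{8} = -2 + \frac{1}{8} \cdot 19448 = -2 + 2431 = 2429$)
$\frac{S}{-49085} = \frac{2429}{-49085} = 2429 \left(- \frac{1}{49085}\right) = - \frac{2429}{49085}$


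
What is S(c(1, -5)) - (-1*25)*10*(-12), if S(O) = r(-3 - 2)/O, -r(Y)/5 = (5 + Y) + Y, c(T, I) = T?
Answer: -2975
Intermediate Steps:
r(Y) = -25 - 10*Y (r(Y) = -5*((5 + Y) + Y) = -5*(5 + 2*Y) = -25 - 10*Y)
S(O) = 25/O (S(O) = (-25 - 10*(-3 - 2))/O = (-25 - 10*(-5))/O = (-25 + 50)/O = 25/O)
S(c(1, -5)) - (-1*25)*10*(-12) = 25/1 - (-1*25)*10*(-12) = 25*1 - (-25)*(-120) = 25 - 1*3000 = 25 - 3000 = -2975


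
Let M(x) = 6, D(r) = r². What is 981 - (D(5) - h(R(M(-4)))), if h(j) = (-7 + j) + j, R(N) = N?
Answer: 961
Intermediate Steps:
h(j) = -7 + 2*j
981 - (D(5) - h(R(M(-4)))) = 981 - (5² - (-7 + 2*6)) = 981 - (25 - (-7 + 12)) = 981 - (25 - 1*5) = 981 - (25 - 5) = 981 - 1*20 = 981 - 20 = 961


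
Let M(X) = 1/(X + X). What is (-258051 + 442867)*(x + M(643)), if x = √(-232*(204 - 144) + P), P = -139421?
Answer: 92408/643 + 184816*I*√153341 ≈ 143.71 + 7.2372e+7*I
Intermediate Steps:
M(X) = 1/(2*X)
x = I*√153341 (x = √(-232*(204 - 144) - 139421) = √(-232*60 - 139421) = √(-13920 - 139421) = √(-153341) = I*√153341 ≈ 391.59*I)
(-258051 + 442867)*(x + M(643)) = (-258051 + 442867)*(I*√153341 + (½)/643) = 184816*(I*√153341 + (½)*(1/643)) = 184816*(I*√153341 + 1/1286) = 184816*(1/1286 + I*√153341) = 92408/643 + 184816*I*√153341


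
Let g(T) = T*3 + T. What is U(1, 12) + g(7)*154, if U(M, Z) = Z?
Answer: 4324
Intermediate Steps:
g(T) = 4*T (g(T) = 3*T + T = 4*T)
U(1, 12) + g(7)*154 = 12 + (4*7)*154 = 12 + 28*154 = 12 + 4312 = 4324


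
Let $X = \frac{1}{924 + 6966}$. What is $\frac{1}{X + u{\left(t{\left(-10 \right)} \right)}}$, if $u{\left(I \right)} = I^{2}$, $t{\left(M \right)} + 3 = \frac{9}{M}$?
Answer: $\frac{78900}{1200079} \approx 0.065746$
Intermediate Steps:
$t{\left(M \right)} = -3 + \frac{9}{M}$
$X = \frac{1}{7890} \approx 0.00012674$
$\frac{1}{X + u{\left(t{\left(-10 \right)} \right)}} = \frac{1}{\frac{1}{7890} + \left(-3 + \frac{9}{-10}\right)^{2}} = \frac{1}{\frac{1}{7890} + \left(-3 + 9 \left(- \frac{1}{10}\right)\right)^{2}} = \frac{1}{\frac{1}{7890} + \left(-3 - \frac{9}{10}\right)^{2}} = \frac{1}{\frac{1}{7890} + \left(- \frac{39}{10}\right)^{2}} = \frac{1}{\frac{1}{7890} + \frac{1521}{100}} = \frac{1}{\frac{1200079}{78900}} = \frac{78900}{1200079}$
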